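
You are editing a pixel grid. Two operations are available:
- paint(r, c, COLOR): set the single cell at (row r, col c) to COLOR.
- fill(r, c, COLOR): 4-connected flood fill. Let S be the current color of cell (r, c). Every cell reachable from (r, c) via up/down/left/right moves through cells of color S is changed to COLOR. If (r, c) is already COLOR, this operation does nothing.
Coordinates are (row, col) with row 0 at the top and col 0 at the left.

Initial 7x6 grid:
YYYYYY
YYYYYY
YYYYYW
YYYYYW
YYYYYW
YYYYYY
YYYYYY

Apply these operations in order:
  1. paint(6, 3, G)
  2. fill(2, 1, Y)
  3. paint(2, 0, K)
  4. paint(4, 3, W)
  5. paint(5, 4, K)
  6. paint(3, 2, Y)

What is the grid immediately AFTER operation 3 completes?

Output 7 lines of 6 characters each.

Answer: YYYYYY
YYYYYY
KYYYYW
YYYYYW
YYYYYW
YYYYYY
YYYGYY

Derivation:
After op 1 paint(6,3,G):
YYYYYY
YYYYYY
YYYYYW
YYYYYW
YYYYYW
YYYYYY
YYYGYY
After op 2 fill(2,1,Y) [0 cells changed]:
YYYYYY
YYYYYY
YYYYYW
YYYYYW
YYYYYW
YYYYYY
YYYGYY
After op 3 paint(2,0,K):
YYYYYY
YYYYYY
KYYYYW
YYYYYW
YYYYYW
YYYYYY
YYYGYY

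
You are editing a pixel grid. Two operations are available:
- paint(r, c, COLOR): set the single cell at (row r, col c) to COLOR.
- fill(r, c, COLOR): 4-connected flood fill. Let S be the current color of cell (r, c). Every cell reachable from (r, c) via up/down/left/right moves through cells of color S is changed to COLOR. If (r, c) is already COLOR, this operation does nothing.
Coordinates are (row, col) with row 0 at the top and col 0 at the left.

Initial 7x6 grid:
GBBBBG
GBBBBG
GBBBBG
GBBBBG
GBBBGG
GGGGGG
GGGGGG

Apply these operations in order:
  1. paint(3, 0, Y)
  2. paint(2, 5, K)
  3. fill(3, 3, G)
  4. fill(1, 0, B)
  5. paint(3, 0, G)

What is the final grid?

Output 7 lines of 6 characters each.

After op 1 paint(3,0,Y):
GBBBBG
GBBBBG
GBBBBG
YBBBBG
GBBBGG
GGGGGG
GGGGGG
After op 2 paint(2,5,K):
GBBBBG
GBBBBG
GBBBBK
YBBBBG
GBBBGG
GGGGGG
GGGGGG
After op 3 fill(3,3,G) [19 cells changed]:
GGGGGG
GGGGGG
GGGGGK
YGGGGG
GGGGGG
GGGGGG
GGGGGG
After op 4 fill(1,0,B) [40 cells changed]:
BBBBBB
BBBBBB
BBBBBK
YBBBBB
BBBBBB
BBBBBB
BBBBBB
After op 5 paint(3,0,G):
BBBBBB
BBBBBB
BBBBBK
GBBBBB
BBBBBB
BBBBBB
BBBBBB

Answer: BBBBBB
BBBBBB
BBBBBK
GBBBBB
BBBBBB
BBBBBB
BBBBBB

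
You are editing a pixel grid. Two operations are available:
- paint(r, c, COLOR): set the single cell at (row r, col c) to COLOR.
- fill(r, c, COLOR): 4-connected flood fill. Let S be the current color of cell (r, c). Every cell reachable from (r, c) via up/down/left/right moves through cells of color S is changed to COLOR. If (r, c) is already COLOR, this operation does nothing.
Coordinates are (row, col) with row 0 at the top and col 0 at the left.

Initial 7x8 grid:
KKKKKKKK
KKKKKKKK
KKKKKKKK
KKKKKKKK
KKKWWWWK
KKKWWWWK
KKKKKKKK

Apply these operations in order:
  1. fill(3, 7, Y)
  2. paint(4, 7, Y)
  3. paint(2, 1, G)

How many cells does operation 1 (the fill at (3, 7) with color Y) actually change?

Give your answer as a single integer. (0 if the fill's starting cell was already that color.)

Answer: 48

Derivation:
After op 1 fill(3,7,Y) [48 cells changed]:
YYYYYYYY
YYYYYYYY
YYYYYYYY
YYYYYYYY
YYYWWWWY
YYYWWWWY
YYYYYYYY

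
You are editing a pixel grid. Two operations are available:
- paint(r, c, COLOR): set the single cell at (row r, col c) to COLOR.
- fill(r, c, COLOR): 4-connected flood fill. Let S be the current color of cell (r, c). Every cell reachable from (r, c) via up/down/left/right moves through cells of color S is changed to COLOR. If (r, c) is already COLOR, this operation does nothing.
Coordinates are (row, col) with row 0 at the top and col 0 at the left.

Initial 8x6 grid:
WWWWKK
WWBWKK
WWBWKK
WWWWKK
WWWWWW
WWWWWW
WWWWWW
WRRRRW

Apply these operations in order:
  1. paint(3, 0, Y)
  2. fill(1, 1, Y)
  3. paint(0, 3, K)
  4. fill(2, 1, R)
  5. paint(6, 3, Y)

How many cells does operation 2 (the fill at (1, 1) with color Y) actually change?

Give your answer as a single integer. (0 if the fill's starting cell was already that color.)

After op 1 paint(3,0,Y):
WWWWKK
WWBWKK
WWBWKK
YWWWKK
WWWWWW
WWWWWW
WWWWWW
WRRRRW
After op 2 fill(1,1,Y) [33 cells changed]:
YYYYKK
YYBYKK
YYBYKK
YYYYKK
YYYYYY
YYYYYY
YYYYYY
YRRRRY

Answer: 33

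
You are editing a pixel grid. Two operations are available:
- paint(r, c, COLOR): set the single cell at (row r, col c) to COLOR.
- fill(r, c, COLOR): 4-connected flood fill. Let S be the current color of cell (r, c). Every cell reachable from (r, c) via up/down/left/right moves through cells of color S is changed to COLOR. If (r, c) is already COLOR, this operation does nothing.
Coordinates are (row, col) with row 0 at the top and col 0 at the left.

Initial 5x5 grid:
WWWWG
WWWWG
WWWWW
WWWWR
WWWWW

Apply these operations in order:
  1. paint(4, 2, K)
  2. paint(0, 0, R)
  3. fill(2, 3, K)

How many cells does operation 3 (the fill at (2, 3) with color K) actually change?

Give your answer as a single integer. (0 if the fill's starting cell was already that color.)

After op 1 paint(4,2,K):
WWWWG
WWWWG
WWWWW
WWWWR
WWKWW
After op 2 paint(0,0,R):
RWWWG
WWWWG
WWWWW
WWWWR
WWKWW
After op 3 fill(2,3,K) [20 cells changed]:
RKKKG
KKKKG
KKKKK
KKKKR
KKKKK

Answer: 20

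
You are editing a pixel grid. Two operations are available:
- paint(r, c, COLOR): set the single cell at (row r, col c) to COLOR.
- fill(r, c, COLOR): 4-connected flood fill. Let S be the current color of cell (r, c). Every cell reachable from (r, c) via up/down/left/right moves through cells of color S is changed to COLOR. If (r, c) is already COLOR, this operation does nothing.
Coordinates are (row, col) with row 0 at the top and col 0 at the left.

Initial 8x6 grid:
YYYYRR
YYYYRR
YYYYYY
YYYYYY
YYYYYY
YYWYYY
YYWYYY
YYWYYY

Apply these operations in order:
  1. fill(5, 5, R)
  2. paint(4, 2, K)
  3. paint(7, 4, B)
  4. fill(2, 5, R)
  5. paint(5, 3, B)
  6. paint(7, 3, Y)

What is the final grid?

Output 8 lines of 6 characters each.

Answer: RRRRRR
RRRRRR
RRRRRR
RRRRRR
RRKRRR
RRWBRR
RRWRRR
RRWYBR

Derivation:
After op 1 fill(5,5,R) [41 cells changed]:
RRRRRR
RRRRRR
RRRRRR
RRRRRR
RRRRRR
RRWRRR
RRWRRR
RRWRRR
After op 2 paint(4,2,K):
RRRRRR
RRRRRR
RRRRRR
RRRRRR
RRKRRR
RRWRRR
RRWRRR
RRWRRR
After op 3 paint(7,4,B):
RRRRRR
RRRRRR
RRRRRR
RRRRRR
RRKRRR
RRWRRR
RRWRRR
RRWRBR
After op 4 fill(2,5,R) [0 cells changed]:
RRRRRR
RRRRRR
RRRRRR
RRRRRR
RRKRRR
RRWRRR
RRWRRR
RRWRBR
After op 5 paint(5,3,B):
RRRRRR
RRRRRR
RRRRRR
RRRRRR
RRKRRR
RRWBRR
RRWRRR
RRWRBR
After op 6 paint(7,3,Y):
RRRRRR
RRRRRR
RRRRRR
RRRRRR
RRKRRR
RRWBRR
RRWRRR
RRWYBR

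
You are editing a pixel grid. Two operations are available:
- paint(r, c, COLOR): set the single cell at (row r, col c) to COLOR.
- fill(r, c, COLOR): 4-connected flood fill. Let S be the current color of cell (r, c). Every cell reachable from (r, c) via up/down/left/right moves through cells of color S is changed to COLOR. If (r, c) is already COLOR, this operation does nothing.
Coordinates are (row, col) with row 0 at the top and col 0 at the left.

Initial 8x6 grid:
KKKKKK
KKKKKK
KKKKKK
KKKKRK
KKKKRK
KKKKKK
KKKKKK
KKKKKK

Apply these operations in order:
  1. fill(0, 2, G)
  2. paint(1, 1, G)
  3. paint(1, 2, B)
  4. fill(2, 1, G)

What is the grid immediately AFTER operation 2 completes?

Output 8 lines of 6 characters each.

After op 1 fill(0,2,G) [46 cells changed]:
GGGGGG
GGGGGG
GGGGGG
GGGGRG
GGGGRG
GGGGGG
GGGGGG
GGGGGG
After op 2 paint(1,1,G):
GGGGGG
GGGGGG
GGGGGG
GGGGRG
GGGGRG
GGGGGG
GGGGGG
GGGGGG

Answer: GGGGGG
GGGGGG
GGGGGG
GGGGRG
GGGGRG
GGGGGG
GGGGGG
GGGGGG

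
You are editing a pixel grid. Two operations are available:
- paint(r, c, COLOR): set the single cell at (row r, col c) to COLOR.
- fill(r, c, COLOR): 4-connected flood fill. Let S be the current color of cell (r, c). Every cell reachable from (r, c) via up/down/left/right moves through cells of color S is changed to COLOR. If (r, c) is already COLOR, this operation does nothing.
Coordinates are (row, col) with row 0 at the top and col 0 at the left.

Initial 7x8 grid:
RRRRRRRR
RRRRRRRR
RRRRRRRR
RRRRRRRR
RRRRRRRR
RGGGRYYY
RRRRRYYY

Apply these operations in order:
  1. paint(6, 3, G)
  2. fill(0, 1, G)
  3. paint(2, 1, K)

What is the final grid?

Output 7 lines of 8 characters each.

Answer: GGGGGGGG
GGGGGGGG
GKGGGGGG
GGGGGGGG
GGGGGGGG
GGGGGYYY
GGGGGYYY

Derivation:
After op 1 paint(6,3,G):
RRRRRRRR
RRRRRRRR
RRRRRRRR
RRRRRRRR
RRRRRRRR
RGGGRYYY
RRRGRYYY
After op 2 fill(0,1,G) [46 cells changed]:
GGGGGGGG
GGGGGGGG
GGGGGGGG
GGGGGGGG
GGGGGGGG
GGGGGYYY
GGGGGYYY
After op 3 paint(2,1,K):
GGGGGGGG
GGGGGGGG
GKGGGGGG
GGGGGGGG
GGGGGGGG
GGGGGYYY
GGGGGYYY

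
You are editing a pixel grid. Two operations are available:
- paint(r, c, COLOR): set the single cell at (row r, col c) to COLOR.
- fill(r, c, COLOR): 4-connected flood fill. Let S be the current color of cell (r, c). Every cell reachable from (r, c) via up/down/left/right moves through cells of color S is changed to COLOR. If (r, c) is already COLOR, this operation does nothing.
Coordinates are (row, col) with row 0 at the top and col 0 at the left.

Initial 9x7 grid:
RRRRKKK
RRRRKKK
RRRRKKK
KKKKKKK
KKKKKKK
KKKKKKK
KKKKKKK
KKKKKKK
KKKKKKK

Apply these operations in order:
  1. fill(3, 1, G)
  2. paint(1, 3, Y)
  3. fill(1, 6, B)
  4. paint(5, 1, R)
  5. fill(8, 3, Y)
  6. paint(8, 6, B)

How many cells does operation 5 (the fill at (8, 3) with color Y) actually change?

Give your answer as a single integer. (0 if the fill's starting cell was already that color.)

Answer: 50

Derivation:
After op 1 fill(3,1,G) [51 cells changed]:
RRRRGGG
RRRRGGG
RRRRGGG
GGGGGGG
GGGGGGG
GGGGGGG
GGGGGGG
GGGGGGG
GGGGGGG
After op 2 paint(1,3,Y):
RRRRGGG
RRRYGGG
RRRRGGG
GGGGGGG
GGGGGGG
GGGGGGG
GGGGGGG
GGGGGGG
GGGGGGG
After op 3 fill(1,6,B) [51 cells changed]:
RRRRBBB
RRRYBBB
RRRRBBB
BBBBBBB
BBBBBBB
BBBBBBB
BBBBBBB
BBBBBBB
BBBBBBB
After op 4 paint(5,1,R):
RRRRBBB
RRRYBBB
RRRRBBB
BBBBBBB
BBBBBBB
BRBBBBB
BBBBBBB
BBBBBBB
BBBBBBB
After op 5 fill(8,3,Y) [50 cells changed]:
RRRRYYY
RRRYYYY
RRRRYYY
YYYYYYY
YYYYYYY
YRYYYYY
YYYYYYY
YYYYYYY
YYYYYYY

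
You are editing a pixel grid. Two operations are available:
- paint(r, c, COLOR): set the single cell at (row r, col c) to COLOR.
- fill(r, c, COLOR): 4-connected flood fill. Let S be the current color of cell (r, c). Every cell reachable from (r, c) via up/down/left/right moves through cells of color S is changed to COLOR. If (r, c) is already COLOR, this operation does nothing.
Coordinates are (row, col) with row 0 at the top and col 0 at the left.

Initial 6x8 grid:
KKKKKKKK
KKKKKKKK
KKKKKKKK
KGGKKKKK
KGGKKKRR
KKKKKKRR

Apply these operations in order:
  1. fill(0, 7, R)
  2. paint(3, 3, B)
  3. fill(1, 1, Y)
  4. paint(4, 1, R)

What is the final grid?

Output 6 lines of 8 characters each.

After op 1 fill(0,7,R) [40 cells changed]:
RRRRRRRR
RRRRRRRR
RRRRRRRR
RGGRRRRR
RGGRRRRR
RRRRRRRR
After op 2 paint(3,3,B):
RRRRRRRR
RRRRRRRR
RRRRRRRR
RGGBRRRR
RGGRRRRR
RRRRRRRR
After op 3 fill(1,1,Y) [43 cells changed]:
YYYYYYYY
YYYYYYYY
YYYYYYYY
YGGBYYYY
YGGYYYYY
YYYYYYYY
After op 4 paint(4,1,R):
YYYYYYYY
YYYYYYYY
YYYYYYYY
YGGBYYYY
YRGYYYYY
YYYYYYYY

Answer: YYYYYYYY
YYYYYYYY
YYYYYYYY
YGGBYYYY
YRGYYYYY
YYYYYYYY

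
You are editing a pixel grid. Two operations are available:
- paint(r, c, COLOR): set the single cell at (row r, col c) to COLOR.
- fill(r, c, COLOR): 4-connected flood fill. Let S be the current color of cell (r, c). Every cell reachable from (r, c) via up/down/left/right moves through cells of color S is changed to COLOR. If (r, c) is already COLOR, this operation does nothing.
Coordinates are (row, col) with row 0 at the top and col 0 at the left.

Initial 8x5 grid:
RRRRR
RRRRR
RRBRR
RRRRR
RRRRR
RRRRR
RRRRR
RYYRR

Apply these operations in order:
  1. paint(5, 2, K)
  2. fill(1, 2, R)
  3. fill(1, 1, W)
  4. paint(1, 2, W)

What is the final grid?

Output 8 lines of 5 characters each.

After op 1 paint(5,2,K):
RRRRR
RRRRR
RRBRR
RRRRR
RRRRR
RRKRR
RRRRR
RYYRR
After op 2 fill(1,2,R) [0 cells changed]:
RRRRR
RRRRR
RRBRR
RRRRR
RRRRR
RRKRR
RRRRR
RYYRR
After op 3 fill(1,1,W) [36 cells changed]:
WWWWW
WWWWW
WWBWW
WWWWW
WWWWW
WWKWW
WWWWW
WYYWW
After op 4 paint(1,2,W):
WWWWW
WWWWW
WWBWW
WWWWW
WWWWW
WWKWW
WWWWW
WYYWW

Answer: WWWWW
WWWWW
WWBWW
WWWWW
WWWWW
WWKWW
WWWWW
WYYWW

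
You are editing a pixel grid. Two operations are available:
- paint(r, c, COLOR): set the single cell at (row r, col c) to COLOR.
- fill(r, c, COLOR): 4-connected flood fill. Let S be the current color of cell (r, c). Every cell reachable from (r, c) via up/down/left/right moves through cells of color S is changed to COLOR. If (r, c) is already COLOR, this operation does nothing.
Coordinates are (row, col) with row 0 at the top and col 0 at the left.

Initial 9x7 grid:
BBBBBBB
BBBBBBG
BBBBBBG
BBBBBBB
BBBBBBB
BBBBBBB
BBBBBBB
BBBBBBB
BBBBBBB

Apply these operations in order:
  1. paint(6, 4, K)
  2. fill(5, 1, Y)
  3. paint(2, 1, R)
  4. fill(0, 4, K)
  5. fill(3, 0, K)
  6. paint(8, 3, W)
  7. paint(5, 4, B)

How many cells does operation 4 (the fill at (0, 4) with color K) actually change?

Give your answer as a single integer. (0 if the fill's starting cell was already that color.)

After op 1 paint(6,4,K):
BBBBBBB
BBBBBBG
BBBBBBG
BBBBBBB
BBBBBBB
BBBBBBB
BBBBKBB
BBBBBBB
BBBBBBB
After op 2 fill(5,1,Y) [60 cells changed]:
YYYYYYY
YYYYYYG
YYYYYYG
YYYYYYY
YYYYYYY
YYYYYYY
YYYYKYY
YYYYYYY
YYYYYYY
After op 3 paint(2,1,R):
YYYYYYY
YYYYYYG
YRYYYYG
YYYYYYY
YYYYYYY
YYYYYYY
YYYYKYY
YYYYYYY
YYYYYYY
After op 4 fill(0,4,K) [59 cells changed]:
KKKKKKK
KKKKKKG
KRKKKKG
KKKKKKK
KKKKKKK
KKKKKKK
KKKKKKK
KKKKKKK
KKKKKKK

Answer: 59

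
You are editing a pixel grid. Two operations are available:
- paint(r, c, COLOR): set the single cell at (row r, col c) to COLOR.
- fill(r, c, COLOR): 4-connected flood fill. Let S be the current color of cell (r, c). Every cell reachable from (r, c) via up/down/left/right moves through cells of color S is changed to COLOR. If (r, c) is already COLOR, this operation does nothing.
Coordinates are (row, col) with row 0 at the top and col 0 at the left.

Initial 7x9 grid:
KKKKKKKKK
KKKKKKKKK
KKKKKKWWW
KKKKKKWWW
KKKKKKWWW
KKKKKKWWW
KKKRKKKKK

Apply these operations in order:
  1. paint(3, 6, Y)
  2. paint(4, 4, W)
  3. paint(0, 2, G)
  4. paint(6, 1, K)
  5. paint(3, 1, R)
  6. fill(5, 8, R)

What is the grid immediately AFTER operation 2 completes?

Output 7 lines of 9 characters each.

Answer: KKKKKKKKK
KKKKKKKKK
KKKKKKWWW
KKKKKKYWW
KKKKWKWWW
KKKKKKWWW
KKKRKKKKK

Derivation:
After op 1 paint(3,6,Y):
KKKKKKKKK
KKKKKKKKK
KKKKKKWWW
KKKKKKYWW
KKKKKKWWW
KKKKKKWWW
KKKRKKKKK
After op 2 paint(4,4,W):
KKKKKKKKK
KKKKKKKKK
KKKKKKWWW
KKKKKKYWW
KKKKWKWWW
KKKKKKWWW
KKKRKKKKK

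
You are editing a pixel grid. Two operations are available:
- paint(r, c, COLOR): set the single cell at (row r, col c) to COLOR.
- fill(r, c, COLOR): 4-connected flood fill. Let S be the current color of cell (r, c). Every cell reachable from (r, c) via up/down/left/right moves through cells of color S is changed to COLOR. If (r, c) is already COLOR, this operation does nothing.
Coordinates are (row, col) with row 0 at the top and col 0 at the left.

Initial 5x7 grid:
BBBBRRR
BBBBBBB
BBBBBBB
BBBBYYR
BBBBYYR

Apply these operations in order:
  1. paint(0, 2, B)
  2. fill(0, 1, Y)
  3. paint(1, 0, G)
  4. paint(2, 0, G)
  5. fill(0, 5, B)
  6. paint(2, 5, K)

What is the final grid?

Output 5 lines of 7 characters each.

Answer: YYYYBBB
GYYYYYY
GYYYYKY
YYYYYYR
YYYYYYR

Derivation:
After op 1 paint(0,2,B):
BBBBRRR
BBBBBBB
BBBBBBB
BBBBYYR
BBBBYYR
After op 2 fill(0,1,Y) [26 cells changed]:
YYYYRRR
YYYYYYY
YYYYYYY
YYYYYYR
YYYYYYR
After op 3 paint(1,0,G):
YYYYRRR
GYYYYYY
YYYYYYY
YYYYYYR
YYYYYYR
After op 4 paint(2,0,G):
YYYYRRR
GYYYYYY
GYYYYYY
YYYYYYR
YYYYYYR
After op 5 fill(0,5,B) [3 cells changed]:
YYYYBBB
GYYYYYY
GYYYYYY
YYYYYYR
YYYYYYR
After op 6 paint(2,5,K):
YYYYBBB
GYYYYYY
GYYYYKY
YYYYYYR
YYYYYYR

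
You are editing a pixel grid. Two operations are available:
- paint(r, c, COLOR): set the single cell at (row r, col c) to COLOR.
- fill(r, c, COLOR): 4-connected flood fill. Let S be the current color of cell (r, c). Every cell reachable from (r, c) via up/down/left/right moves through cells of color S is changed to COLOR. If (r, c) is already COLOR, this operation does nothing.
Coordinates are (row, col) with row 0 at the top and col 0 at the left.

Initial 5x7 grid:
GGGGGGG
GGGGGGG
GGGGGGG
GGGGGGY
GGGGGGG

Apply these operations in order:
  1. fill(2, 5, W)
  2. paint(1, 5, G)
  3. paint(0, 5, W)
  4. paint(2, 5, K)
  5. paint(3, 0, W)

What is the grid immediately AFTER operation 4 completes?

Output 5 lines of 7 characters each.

After op 1 fill(2,5,W) [34 cells changed]:
WWWWWWW
WWWWWWW
WWWWWWW
WWWWWWY
WWWWWWW
After op 2 paint(1,5,G):
WWWWWWW
WWWWWGW
WWWWWWW
WWWWWWY
WWWWWWW
After op 3 paint(0,5,W):
WWWWWWW
WWWWWGW
WWWWWWW
WWWWWWY
WWWWWWW
After op 4 paint(2,5,K):
WWWWWWW
WWWWWGW
WWWWWKW
WWWWWWY
WWWWWWW

Answer: WWWWWWW
WWWWWGW
WWWWWKW
WWWWWWY
WWWWWWW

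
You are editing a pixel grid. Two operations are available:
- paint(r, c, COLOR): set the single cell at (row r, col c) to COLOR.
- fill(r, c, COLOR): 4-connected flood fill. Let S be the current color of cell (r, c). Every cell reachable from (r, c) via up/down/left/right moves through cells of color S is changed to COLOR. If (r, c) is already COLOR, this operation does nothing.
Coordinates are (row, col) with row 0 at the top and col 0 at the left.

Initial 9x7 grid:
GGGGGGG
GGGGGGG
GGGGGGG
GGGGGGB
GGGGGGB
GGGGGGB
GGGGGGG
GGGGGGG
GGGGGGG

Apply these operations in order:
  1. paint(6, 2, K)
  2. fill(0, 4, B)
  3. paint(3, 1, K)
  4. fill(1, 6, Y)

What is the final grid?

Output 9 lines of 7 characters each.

After op 1 paint(6,2,K):
GGGGGGG
GGGGGGG
GGGGGGG
GGGGGGB
GGGGGGB
GGGGGGB
GGKGGGG
GGGGGGG
GGGGGGG
After op 2 fill(0,4,B) [59 cells changed]:
BBBBBBB
BBBBBBB
BBBBBBB
BBBBBBB
BBBBBBB
BBBBBBB
BBKBBBB
BBBBBBB
BBBBBBB
After op 3 paint(3,1,K):
BBBBBBB
BBBBBBB
BBBBBBB
BKBBBBB
BBBBBBB
BBBBBBB
BBKBBBB
BBBBBBB
BBBBBBB
After op 4 fill(1,6,Y) [61 cells changed]:
YYYYYYY
YYYYYYY
YYYYYYY
YKYYYYY
YYYYYYY
YYYYYYY
YYKYYYY
YYYYYYY
YYYYYYY

Answer: YYYYYYY
YYYYYYY
YYYYYYY
YKYYYYY
YYYYYYY
YYYYYYY
YYKYYYY
YYYYYYY
YYYYYYY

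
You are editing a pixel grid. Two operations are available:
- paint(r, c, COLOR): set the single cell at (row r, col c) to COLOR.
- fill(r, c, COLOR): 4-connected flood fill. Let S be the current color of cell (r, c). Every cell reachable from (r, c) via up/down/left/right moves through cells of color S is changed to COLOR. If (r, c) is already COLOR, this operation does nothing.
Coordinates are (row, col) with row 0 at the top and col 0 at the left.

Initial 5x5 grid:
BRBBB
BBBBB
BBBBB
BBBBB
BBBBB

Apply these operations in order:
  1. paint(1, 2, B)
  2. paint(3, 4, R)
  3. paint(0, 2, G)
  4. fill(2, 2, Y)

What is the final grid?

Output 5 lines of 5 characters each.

After op 1 paint(1,2,B):
BRBBB
BBBBB
BBBBB
BBBBB
BBBBB
After op 2 paint(3,4,R):
BRBBB
BBBBB
BBBBB
BBBBR
BBBBB
After op 3 paint(0,2,G):
BRGBB
BBBBB
BBBBB
BBBBR
BBBBB
After op 4 fill(2,2,Y) [22 cells changed]:
YRGYY
YYYYY
YYYYY
YYYYR
YYYYY

Answer: YRGYY
YYYYY
YYYYY
YYYYR
YYYYY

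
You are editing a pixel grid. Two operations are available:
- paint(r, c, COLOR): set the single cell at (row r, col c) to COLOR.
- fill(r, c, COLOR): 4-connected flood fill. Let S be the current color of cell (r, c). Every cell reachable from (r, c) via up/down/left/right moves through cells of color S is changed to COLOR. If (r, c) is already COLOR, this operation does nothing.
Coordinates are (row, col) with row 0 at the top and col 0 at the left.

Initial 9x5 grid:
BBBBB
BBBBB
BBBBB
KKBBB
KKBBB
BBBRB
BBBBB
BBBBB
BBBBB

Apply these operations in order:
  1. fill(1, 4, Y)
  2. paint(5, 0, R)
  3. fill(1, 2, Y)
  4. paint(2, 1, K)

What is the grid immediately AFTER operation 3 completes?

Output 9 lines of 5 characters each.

After op 1 fill(1,4,Y) [40 cells changed]:
YYYYY
YYYYY
YYYYY
KKYYY
KKYYY
YYYRY
YYYYY
YYYYY
YYYYY
After op 2 paint(5,0,R):
YYYYY
YYYYY
YYYYY
KKYYY
KKYYY
RYYRY
YYYYY
YYYYY
YYYYY
After op 3 fill(1,2,Y) [0 cells changed]:
YYYYY
YYYYY
YYYYY
KKYYY
KKYYY
RYYRY
YYYYY
YYYYY
YYYYY

Answer: YYYYY
YYYYY
YYYYY
KKYYY
KKYYY
RYYRY
YYYYY
YYYYY
YYYYY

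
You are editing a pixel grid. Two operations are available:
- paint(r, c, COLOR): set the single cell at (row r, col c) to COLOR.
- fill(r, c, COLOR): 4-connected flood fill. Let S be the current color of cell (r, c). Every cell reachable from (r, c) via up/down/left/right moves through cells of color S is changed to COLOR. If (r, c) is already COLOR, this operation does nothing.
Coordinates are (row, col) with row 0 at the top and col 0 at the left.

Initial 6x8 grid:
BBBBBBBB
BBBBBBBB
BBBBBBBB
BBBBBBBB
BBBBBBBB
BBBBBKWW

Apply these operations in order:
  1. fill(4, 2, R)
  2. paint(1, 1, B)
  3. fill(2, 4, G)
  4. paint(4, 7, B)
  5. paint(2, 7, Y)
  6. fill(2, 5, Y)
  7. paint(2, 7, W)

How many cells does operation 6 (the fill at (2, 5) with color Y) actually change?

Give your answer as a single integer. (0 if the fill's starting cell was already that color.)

Answer: 42

Derivation:
After op 1 fill(4,2,R) [45 cells changed]:
RRRRRRRR
RRRRRRRR
RRRRRRRR
RRRRRRRR
RRRRRRRR
RRRRRKWW
After op 2 paint(1,1,B):
RRRRRRRR
RBRRRRRR
RRRRRRRR
RRRRRRRR
RRRRRRRR
RRRRRKWW
After op 3 fill(2,4,G) [44 cells changed]:
GGGGGGGG
GBGGGGGG
GGGGGGGG
GGGGGGGG
GGGGGGGG
GGGGGKWW
After op 4 paint(4,7,B):
GGGGGGGG
GBGGGGGG
GGGGGGGG
GGGGGGGG
GGGGGGGB
GGGGGKWW
After op 5 paint(2,7,Y):
GGGGGGGG
GBGGGGGG
GGGGGGGY
GGGGGGGG
GGGGGGGB
GGGGGKWW
After op 6 fill(2,5,Y) [42 cells changed]:
YYYYYYYY
YBYYYYYY
YYYYYYYY
YYYYYYYY
YYYYYYYB
YYYYYKWW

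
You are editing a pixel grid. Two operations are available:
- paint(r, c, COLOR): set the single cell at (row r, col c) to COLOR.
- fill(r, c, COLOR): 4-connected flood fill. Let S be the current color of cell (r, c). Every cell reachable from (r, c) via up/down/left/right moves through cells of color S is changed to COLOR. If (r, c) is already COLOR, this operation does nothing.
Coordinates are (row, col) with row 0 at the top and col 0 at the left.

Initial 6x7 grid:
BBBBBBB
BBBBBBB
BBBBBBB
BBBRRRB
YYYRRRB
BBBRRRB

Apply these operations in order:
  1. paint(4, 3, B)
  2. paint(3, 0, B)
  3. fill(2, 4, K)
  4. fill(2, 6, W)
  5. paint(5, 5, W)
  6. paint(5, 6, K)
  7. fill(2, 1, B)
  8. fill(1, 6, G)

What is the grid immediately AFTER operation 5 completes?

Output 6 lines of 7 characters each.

Answer: WWWWWWW
WWWWWWW
WWWWWWW
WWWRRRW
YYYBRRW
BBBRRWW

Derivation:
After op 1 paint(4,3,B):
BBBBBBB
BBBBBBB
BBBBBBB
BBBRRRB
YYYBRRB
BBBRRRB
After op 2 paint(3,0,B):
BBBBBBB
BBBBBBB
BBBBBBB
BBBRRRB
YYYBRRB
BBBRRRB
After op 3 fill(2,4,K) [27 cells changed]:
KKKKKKK
KKKKKKK
KKKKKKK
KKKRRRK
YYYBRRK
BBBRRRK
After op 4 fill(2,6,W) [27 cells changed]:
WWWWWWW
WWWWWWW
WWWWWWW
WWWRRRW
YYYBRRW
BBBRRRW
After op 5 paint(5,5,W):
WWWWWWW
WWWWWWW
WWWWWWW
WWWRRRW
YYYBRRW
BBBRRWW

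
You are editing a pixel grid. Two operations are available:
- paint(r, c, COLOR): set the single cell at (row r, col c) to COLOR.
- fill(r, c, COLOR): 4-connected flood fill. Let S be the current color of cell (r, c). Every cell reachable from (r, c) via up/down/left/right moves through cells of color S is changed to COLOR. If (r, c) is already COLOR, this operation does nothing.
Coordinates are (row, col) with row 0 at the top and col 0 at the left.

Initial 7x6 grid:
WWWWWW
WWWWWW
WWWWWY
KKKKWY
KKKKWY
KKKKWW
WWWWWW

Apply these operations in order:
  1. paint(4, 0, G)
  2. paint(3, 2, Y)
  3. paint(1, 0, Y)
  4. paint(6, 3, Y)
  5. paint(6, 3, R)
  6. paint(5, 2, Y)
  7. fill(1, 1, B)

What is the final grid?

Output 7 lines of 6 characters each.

After op 1 paint(4,0,G):
WWWWWW
WWWWWW
WWWWWY
KKKKWY
GKKKWY
KKKKWW
WWWWWW
After op 2 paint(3,2,Y):
WWWWWW
WWWWWW
WWWWWY
KKYKWY
GKKKWY
KKKKWW
WWWWWW
After op 3 paint(1,0,Y):
WWWWWW
YWWWWW
WWWWWY
KKYKWY
GKKKWY
KKKKWW
WWWWWW
After op 4 paint(6,3,Y):
WWWWWW
YWWWWW
WWWWWY
KKYKWY
GKKKWY
KKKKWW
WWWYWW
After op 5 paint(6,3,R):
WWWWWW
YWWWWW
WWWWWY
KKYKWY
GKKKWY
KKKKWW
WWWRWW
After op 6 paint(5,2,Y):
WWWWWW
YWWWWW
WWWWWY
KKYKWY
GKKKWY
KKYKWW
WWWRWW
After op 7 fill(1,1,B) [22 cells changed]:
BBBBBB
YBBBBB
BBBBBY
KKYKBY
GKKKBY
KKYKBB
WWWRBB

Answer: BBBBBB
YBBBBB
BBBBBY
KKYKBY
GKKKBY
KKYKBB
WWWRBB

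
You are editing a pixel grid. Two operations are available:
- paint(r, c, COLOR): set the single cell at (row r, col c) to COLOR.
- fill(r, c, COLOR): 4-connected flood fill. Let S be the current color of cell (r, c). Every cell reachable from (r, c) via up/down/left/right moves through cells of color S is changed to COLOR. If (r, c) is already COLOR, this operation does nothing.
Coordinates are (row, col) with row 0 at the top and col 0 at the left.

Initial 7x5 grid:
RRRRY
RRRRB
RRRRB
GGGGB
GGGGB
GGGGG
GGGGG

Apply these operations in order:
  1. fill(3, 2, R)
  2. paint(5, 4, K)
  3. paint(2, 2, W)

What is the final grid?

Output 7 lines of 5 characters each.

Answer: RRRRY
RRRRB
RRWRB
RRRRB
RRRRB
RRRRK
RRRRR

Derivation:
After op 1 fill(3,2,R) [18 cells changed]:
RRRRY
RRRRB
RRRRB
RRRRB
RRRRB
RRRRR
RRRRR
After op 2 paint(5,4,K):
RRRRY
RRRRB
RRRRB
RRRRB
RRRRB
RRRRK
RRRRR
After op 3 paint(2,2,W):
RRRRY
RRRRB
RRWRB
RRRRB
RRRRB
RRRRK
RRRRR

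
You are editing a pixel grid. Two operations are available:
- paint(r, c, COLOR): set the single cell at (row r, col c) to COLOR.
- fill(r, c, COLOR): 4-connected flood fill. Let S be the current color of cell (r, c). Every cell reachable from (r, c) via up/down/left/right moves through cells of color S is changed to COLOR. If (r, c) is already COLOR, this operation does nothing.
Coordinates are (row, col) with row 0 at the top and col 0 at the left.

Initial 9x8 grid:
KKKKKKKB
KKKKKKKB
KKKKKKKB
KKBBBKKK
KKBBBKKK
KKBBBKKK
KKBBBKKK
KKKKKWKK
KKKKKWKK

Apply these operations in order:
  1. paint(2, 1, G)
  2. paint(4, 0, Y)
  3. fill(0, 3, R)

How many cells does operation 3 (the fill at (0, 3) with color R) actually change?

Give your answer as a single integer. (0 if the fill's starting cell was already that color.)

After op 1 paint(2,1,G):
KKKKKKKB
KKKKKKKB
KGKKKKKB
KKBBBKKK
KKBBBKKK
KKBBBKKK
KKBBBKKK
KKKKKWKK
KKKKKWKK
After op 2 paint(4,0,Y):
KKKKKKKB
KKKKKKKB
KGKKKKKB
KKBBBKKK
YKBBBKKK
KKBBBKKK
KKBBBKKK
KKKKKWKK
KKKKKWKK
After op 3 fill(0,3,R) [53 cells changed]:
RRRRRRRB
RRRRRRRB
RGRRRRRB
RRBBBRRR
YRBBBRRR
RRBBBRRR
RRBBBRRR
RRRRRWRR
RRRRRWRR

Answer: 53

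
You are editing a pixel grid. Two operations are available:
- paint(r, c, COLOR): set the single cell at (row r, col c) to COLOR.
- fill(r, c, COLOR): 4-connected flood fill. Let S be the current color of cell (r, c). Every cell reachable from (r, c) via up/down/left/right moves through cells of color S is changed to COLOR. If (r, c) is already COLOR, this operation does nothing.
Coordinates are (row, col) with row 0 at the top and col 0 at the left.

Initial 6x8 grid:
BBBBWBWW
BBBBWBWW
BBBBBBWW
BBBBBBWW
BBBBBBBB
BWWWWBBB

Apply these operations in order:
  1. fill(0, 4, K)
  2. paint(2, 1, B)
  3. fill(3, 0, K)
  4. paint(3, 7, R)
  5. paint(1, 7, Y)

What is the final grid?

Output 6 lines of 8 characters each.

After op 1 fill(0,4,K) [2 cells changed]:
BBBBKBWW
BBBBKBWW
BBBBBBWW
BBBBBBWW
BBBBBBBB
BWWWWBBB
After op 2 paint(2,1,B):
BBBBKBWW
BBBBKBWW
BBBBBBWW
BBBBBBWW
BBBBBBBB
BWWWWBBB
After op 3 fill(3,0,K) [34 cells changed]:
KKKKKKWW
KKKKKKWW
KKKKKKWW
KKKKKKWW
KKKKKKKK
KWWWWKKK
After op 4 paint(3,7,R):
KKKKKKWW
KKKKKKWW
KKKKKKWW
KKKKKKWR
KKKKKKKK
KWWWWKKK
After op 5 paint(1,7,Y):
KKKKKKWW
KKKKKKWY
KKKKKKWW
KKKKKKWR
KKKKKKKK
KWWWWKKK

Answer: KKKKKKWW
KKKKKKWY
KKKKKKWW
KKKKKKWR
KKKKKKKK
KWWWWKKK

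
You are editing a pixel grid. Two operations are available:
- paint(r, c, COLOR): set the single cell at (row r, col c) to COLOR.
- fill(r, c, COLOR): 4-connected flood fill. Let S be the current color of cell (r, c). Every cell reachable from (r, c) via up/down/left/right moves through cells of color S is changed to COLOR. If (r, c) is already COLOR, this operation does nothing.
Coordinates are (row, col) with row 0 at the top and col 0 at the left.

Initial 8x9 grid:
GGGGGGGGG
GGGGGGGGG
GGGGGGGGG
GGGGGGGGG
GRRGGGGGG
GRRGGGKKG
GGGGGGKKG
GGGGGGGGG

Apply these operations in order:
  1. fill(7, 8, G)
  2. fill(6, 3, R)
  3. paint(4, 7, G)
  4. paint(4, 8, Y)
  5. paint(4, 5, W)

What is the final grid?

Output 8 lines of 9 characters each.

Answer: RRRRRRRRR
RRRRRRRRR
RRRRRRRRR
RRRRRRRRR
RRRRRWRGY
RRRRRRKKR
RRRRRRKKR
RRRRRRRRR

Derivation:
After op 1 fill(7,8,G) [0 cells changed]:
GGGGGGGGG
GGGGGGGGG
GGGGGGGGG
GGGGGGGGG
GRRGGGGGG
GRRGGGKKG
GGGGGGKKG
GGGGGGGGG
After op 2 fill(6,3,R) [64 cells changed]:
RRRRRRRRR
RRRRRRRRR
RRRRRRRRR
RRRRRRRRR
RRRRRRRRR
RRRRRRKKR
RRRRRRKKR
RRRRRRRRR
After op 3 paint(4,7,G):
RRRRRRRRR
RRRRRRRRR
RRRRRRRRR
RRRRRRRRR
RRRRRRRGR
RRRRRRKKR
RRRRRRKKR
RRRRRRRRR
After op 4 paint(4,8,Y):
RRRRRRRRR
RRRRRRRRR
RRRRRRRRR
RRRRRRRRR
RRRRRRRGY
RRRRRRKKR
RRRRRRKKR
RRRRRRRRR
After op 5 paint(4,5,W):
RRRRRRRRR
RRRRRRRRR
RRRRRRRRR
RRRRRRRRR
RRRRRWRGY
RRRRRRKKR
RRRRRRKKR
RRRRRRRRR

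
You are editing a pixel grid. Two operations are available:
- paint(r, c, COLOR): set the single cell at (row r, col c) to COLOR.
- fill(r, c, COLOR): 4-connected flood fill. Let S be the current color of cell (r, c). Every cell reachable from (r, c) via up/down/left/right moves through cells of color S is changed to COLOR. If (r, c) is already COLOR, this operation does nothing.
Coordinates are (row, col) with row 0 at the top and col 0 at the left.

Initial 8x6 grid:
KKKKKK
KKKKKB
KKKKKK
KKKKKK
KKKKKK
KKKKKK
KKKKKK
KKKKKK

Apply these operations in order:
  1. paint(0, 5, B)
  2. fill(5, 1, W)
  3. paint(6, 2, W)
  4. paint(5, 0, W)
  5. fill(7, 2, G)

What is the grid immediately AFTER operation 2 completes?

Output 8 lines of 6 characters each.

Answer: WWWWWB
WWWWWB
WWWWWW
WWWWWW
WWWWWW
WWWWWW
WWWWWW
WWWWWW

Derivation:
After op 1 paint(0,5,B):
KKKKKB
KKKKKB
KKKKKK
KKKKKK
KKKKKK
KKKKKK
KKKKKK
KKKKKK
After op 2 fill(5,1,W) [46 cells changed]:
WWWWWB
WWWWWB
WWWWWW
WWWWWW
WWWWWW
WWWWWW
WWWWWW
WWWWWW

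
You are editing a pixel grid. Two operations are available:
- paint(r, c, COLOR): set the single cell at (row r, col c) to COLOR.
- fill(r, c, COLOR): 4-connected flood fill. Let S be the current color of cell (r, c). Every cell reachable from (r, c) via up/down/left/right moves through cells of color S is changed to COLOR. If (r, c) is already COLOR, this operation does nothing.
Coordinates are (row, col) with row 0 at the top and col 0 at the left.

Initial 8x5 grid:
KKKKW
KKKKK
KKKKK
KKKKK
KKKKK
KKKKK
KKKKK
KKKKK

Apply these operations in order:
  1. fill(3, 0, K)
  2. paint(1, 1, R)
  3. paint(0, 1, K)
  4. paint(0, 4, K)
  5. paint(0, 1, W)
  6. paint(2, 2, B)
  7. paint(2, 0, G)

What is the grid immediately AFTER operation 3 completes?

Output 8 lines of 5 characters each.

After op 1 fill(3,0,K) [0 cells changed]:
KKKKW
KKKKK
KKKKK
KKKKK
KKKKK
KKKKK
KKKKK
KKKKK
After op 2 paint(1,1,R):
KKKKW
KRKKK
KKKKK
KKKKK
KKKKK
KKKKK
KKKKK
KKKKK
After op 3 paint(0,1,K):
KKKKW
KRKKK
KKKKK
KKKKK
KKKKK
KKKKK
KKKKK
KKKKK

Answer: KKKKW
KRKKK
KKKKK
KKKKK
KKKKK
KKKKK
KKKKK
KKKKK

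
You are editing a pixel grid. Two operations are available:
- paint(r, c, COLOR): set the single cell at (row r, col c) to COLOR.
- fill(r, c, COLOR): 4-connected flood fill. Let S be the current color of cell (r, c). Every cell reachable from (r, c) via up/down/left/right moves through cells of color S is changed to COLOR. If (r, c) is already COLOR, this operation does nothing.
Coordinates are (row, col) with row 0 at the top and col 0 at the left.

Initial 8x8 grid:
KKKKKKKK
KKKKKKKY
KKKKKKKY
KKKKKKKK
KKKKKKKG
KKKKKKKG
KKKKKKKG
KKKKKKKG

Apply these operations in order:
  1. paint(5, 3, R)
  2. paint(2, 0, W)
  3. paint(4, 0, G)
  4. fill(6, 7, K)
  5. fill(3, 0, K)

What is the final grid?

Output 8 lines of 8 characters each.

After op 1 paint(5,3,R):
KKKKKKKK
KKKKKKKY
KKKKKKKY
KKKKKKKK
KKKKKKKG
KKKRKKKG
KKKKKKKG
KKKKKKKG
After op 2 paint(2,0,W):
KKKKKKKK
KKKKKKKY
WKKKKKKY
KKKKKKKK
KKKKKKKG
KKKRKKKG
KKKKKKKG
KKKKKKKG
After op 3 paint(4,0,G):
KKKKKKKK
KKKKKKKY
WKKKKKKY
KKKKKKKK
GKKKKKKG
KKKRKKKG
KKKKKKKG
KKKKKKKG
After op 4 fill(6,7,K) [4 cells changed]:
KKKKKKKK
KKKKKKKY
WKKKKKKY
KKKKKKKK
GKKKKKKK
KKKRKKKK
KKKKKKKK
KKKKKKKK
After op 5 fill(3,0,K) [0 cells changed]:
KKKKKKKK
KKKKKKKY
WKKKKKKY
KKKKKKKK
GKKKKKKK
KKKRKKKK
KKKKKKKK
KKKKKKKK

Answer: KKKKKKKK
KKKKKKKY
WKKKKKKY
KKKKKKKK
GKKKKKKK
KKKRKKKK
KKKKKKKK
KKKKKKKK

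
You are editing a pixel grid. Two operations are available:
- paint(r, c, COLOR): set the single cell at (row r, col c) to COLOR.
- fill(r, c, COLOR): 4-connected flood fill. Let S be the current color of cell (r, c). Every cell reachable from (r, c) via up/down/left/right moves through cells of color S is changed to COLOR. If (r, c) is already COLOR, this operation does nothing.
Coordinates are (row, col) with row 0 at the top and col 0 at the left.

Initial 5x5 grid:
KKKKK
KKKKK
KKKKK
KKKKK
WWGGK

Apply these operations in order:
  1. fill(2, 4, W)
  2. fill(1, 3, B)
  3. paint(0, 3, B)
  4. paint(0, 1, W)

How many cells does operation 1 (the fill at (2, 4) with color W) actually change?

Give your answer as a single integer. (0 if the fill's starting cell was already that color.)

After op 1 fill(2,4,W) [21 cells changed]:
WWWWW
WWWWW
WWWWW
WWWWW
WWGGW

Answer: 21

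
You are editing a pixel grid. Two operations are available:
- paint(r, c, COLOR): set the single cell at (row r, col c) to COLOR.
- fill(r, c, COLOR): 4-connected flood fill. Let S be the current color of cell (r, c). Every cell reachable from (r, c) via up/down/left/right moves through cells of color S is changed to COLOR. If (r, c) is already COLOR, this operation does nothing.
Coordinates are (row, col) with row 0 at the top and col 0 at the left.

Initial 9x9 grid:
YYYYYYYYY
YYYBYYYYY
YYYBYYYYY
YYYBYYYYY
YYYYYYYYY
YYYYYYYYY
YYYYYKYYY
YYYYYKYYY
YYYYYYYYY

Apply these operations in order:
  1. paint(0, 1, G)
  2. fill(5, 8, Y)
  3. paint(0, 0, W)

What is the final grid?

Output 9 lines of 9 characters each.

After op 1 paint(0,1,G):
YGYYYYYYY
YYYBYYYYY
YYYBYYYYY
YYYBYYYYY
YYYYYYYYY
YYYYYYYYY
YYYYYKYYY
YYYYYKYYY
YYYYYYYYY
After op 2 fill(5,8,Y) [0 cells changed]:
YGYYYYYYY
YYYBYYYYY
YYYBYYYYY
YYYBYYYYY
YYYYYYYYY
YYYYYYYYY
YYYYYKYYY
YYYYYKYYY
YYYYYYYYY
After op 3 paint(0,0,W):
WGYYYYYYY
YYYBYYYYY
YYYBYYYYY
YYYBYYYYY
YYYYYYYYY
YYYYYYYYY
YYYYYKYYY
YYYYYKYYY
YYYYYYYYY

Answer: WGYYYYYYY
YYYBYYYYY
YYYBYYYYY
YYYBYYYYY
YYYYYYYYY
YYYYYYYYY
YYYYYKYYY
YYYYYKYYY
YYYYYYYYY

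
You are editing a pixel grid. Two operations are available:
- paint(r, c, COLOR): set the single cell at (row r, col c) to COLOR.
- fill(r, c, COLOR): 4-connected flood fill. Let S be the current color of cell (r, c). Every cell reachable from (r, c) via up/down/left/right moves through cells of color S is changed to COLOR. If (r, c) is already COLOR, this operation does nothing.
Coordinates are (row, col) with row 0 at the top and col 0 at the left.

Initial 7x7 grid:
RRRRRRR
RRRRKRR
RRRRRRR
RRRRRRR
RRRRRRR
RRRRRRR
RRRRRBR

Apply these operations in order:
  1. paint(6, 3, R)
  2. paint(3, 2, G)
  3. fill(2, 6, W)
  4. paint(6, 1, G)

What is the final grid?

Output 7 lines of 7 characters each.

Answer: WWWWWWW
WWWWKWW
WWWWWWW
WWGWWWW
WWWWWWW
WWWWWWW
WGWWWBW

Derivation:
After op 1 paint(6,3,R):
RRRRRRR
RRRRKRR
RRRRRRR
RRRRRRR
RRRRRRR
RRRRRRR
RRRRRBR
After op 2 paint(3,2,G):
RRRRRRR
RRRRKRR
RRRRRRR
RRGRRRR
RRRRRRR
RRRRRRR
RRRRRBR
After op 3 fill(2,6,W) [46 cells changed]:
WWWWWWW
WWWWKWW
WWWWWWW
WWGWWWW
WWWWWWW
WWWWWWW
WWWWWBW
After op 4 paint(6,1,G):
WWWWWWW
WWWWKWW
WWWWWWW
WWGWWWW
WWWWWWW
WWWWWWW
WGWWWBW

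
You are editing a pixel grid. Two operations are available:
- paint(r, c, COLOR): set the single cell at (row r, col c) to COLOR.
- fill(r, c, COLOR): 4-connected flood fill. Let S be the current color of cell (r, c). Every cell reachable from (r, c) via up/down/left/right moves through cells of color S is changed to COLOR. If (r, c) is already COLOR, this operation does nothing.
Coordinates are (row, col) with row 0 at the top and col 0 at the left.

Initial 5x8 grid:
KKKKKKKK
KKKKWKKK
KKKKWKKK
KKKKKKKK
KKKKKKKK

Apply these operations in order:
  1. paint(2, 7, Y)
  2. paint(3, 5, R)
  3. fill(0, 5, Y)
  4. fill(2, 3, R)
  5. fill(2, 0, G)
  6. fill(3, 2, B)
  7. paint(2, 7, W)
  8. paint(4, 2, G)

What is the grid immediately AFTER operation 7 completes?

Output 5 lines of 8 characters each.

Answer: BBBBBBBB
BBBBWBBB
BBBBWBBW
BBBBBBBB
BBBBBBBB

Derivation:
After op 1 paint(2,7,Y):
KKKKKKKK
KKKKWKKK
KKKKWKKY
KKKKKKKK
KKKKKKKK
After op 2 paint(3,5,R):
KKKKKKKK
KKKKWKKK
KKKKWKKY
KKKKKRKK
KKKKKKKK
After op 3 fill(0,5,Y) [36 cells changed]:
YYYYYYYY
YYYYWYYY
YYYYWYYY
YYYYYRYY
YYYYYYYY
After op 4 fill(2,3,R) [37 cells changed]:
RRRRRRRR
RRRRWRRR
RRRRWRRR
RRRRRRRR
RRRRRRRR
After op 5 fill(2,0,G) [38 cells changed]:
GGGGGGGG
GGGGWGGG
GGGGWGGG
GGGGGGGG
GGGGGGGG
After op 6 fill(3,2,B) [38 cells changed]:
BBBBBBBB
BBBBWBBB
BBBBWBBB
BBBBBBBB
BBBBBBBB
After op 7 paint(2,7,W):
BBBBBBBB
BBBBWBBB
BBBBWBBW
BBBBBBBB
BBBBBBBB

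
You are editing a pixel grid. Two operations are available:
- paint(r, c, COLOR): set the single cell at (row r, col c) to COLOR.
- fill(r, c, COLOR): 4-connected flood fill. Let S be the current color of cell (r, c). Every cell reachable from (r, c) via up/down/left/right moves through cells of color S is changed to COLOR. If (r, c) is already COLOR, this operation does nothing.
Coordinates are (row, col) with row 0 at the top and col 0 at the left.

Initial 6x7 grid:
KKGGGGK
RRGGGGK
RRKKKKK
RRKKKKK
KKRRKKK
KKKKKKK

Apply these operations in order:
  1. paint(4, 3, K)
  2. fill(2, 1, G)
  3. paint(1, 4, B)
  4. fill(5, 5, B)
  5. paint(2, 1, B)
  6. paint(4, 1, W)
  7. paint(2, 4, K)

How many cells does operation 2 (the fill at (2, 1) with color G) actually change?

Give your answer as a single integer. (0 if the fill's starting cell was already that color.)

Answer: 6

Derivation:
After op 1 paint(4,3,K):
KKGGGGK
RRGGGGK
RRKKKKK
RRKKKKK
KKRKKKK
KKKKKKK
After op 2 fill(2,1,G) [6 cells changed]:
KKGGGGK
GGGGGGK
GGKKKKK
GGKKKKK
KKRKKKK
KKKKKKK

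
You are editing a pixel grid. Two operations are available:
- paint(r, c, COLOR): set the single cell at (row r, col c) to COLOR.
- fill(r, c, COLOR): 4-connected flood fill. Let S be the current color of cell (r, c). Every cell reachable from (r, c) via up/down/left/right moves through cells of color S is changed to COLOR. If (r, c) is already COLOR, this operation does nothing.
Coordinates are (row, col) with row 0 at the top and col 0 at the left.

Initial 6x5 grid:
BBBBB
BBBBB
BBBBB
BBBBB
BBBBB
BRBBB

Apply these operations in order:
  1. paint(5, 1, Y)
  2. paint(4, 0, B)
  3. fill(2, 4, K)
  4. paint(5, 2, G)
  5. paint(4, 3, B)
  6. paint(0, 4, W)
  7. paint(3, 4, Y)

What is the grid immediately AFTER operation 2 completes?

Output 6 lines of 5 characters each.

Answer: BBBBB
BBBBB
BBBBB
BBBBB
BBBBB
BYBBB

Derivation:
After op 1 paint(5,1,Y):
BBBBB
BBBBB
BBBBB
BBBBB
BBBBB
BYBBB
After op 2 paint(4,0,B):
BBBBB
BBBBB
BBBBB
BBBBB
BBBBB
BYBBB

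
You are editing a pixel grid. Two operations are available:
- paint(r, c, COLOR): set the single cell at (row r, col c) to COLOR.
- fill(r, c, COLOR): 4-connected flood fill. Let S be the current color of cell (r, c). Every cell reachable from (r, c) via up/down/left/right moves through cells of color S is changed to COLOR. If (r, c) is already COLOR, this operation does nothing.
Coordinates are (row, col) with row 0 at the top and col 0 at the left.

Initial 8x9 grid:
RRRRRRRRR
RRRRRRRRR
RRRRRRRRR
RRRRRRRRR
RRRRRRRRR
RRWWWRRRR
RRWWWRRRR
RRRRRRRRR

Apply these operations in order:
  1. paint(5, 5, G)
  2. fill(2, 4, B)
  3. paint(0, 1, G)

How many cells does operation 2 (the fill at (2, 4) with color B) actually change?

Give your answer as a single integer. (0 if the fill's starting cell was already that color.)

Answer: 65

Derivation:
After op 1 paint(5,5,G):
RRRRRRRRR
RRRRRRRRR
RRRRRRRRR
RRRRRRRRR
RRRRRRRRR
RRWWWGRRR
RRWWWRRRR
RRRRRRRRR
After op 2 fill(2,4,B) [65 cells changed]:
BBBBBBBBB
BBBBBBBBB
BBBBBBBBB
BBBBBBBBB
BBBBBBBBB
BBWWWGBBB
BBWWWBBBB
BBBBBBBBB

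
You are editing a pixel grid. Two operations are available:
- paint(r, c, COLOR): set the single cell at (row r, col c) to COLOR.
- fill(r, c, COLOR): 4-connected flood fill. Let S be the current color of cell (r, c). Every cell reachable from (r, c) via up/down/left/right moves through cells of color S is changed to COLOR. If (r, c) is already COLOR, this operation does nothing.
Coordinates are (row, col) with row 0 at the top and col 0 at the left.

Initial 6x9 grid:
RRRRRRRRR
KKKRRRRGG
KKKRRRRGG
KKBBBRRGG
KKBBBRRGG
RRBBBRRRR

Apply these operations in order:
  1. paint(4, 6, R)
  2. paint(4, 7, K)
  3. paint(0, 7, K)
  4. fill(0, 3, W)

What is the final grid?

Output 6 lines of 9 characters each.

After op 1 paint(4,6,R):
RRRRRRRRR
KKKRRRRGG
KKKRRRRGG
KKBBBRRGG
KKBBBRRGG
RRBBBRRRR
After op 2 paint(4,7,K):
RRRRRRRRR
KKKRRRRGG
KKKRRRRGG
KKBBBRRGG
KKBBBRRKG
RRBBBRRRR
After op 3 paint(0,7,K):
RRRRRRRKR
KKKRRRRGG
KKKRRRRGG
KKBBBRRGG
KKBBBRRKG
RRBBBRRRR
After op 4 fill(0,3,W) [23 cells changed]:
WWWWWWWKR
KKKWWWWGG
KKKWWWWGG
KKBBBWWGG
KKBBBWWKG
RRBBBWWWW

Answer: WWWWWWWKR
KKKWWWWGG
KKKWWWWGG
KKBBBWWGG
KKBBBWWKG
RRBBBWWWW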